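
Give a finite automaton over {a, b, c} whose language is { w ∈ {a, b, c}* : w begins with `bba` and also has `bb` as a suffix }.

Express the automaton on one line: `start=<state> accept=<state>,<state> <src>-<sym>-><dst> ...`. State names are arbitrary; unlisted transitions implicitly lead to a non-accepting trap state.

Run two small machines in parallel and take their product. The first has 5 states tracking whether the input so far still matches the prefix `bba`; the second has 3 states tracking how much of the suffix `bb` has currently been matched. A product state is a pair (one from each), accepting exactly when both do. After merging equivalent states the machine shrinks.
A 7-state machine:
        a   b   c  
>  q0   q1  q2  q1 
   q1   q1  q1  q1 
   q2   q1  q3  q1 
   q3   q4  q1  q1 
   q4   q4  q5  q4 
   q5   q4  q6  q4 
 * q6   q4  q6  q4 
(> = start, * = accepting)

start=q0 accept=q6 q0-a->q1 q0-b->q2 q0-c->q1 q1-a->q1 q1-b->q1 q1-c->q1 q2-a->q1 q2-b->q3 q2-c->q1 q3-a->q4 q3-b->q1 q3-c->q1 q4-a->q4 q4-b->q5 q4-c->q4 q5-a->q4 q5-b->q6 q5-c->q4 q6-a->q4 q6-b->q6 q6-c->q4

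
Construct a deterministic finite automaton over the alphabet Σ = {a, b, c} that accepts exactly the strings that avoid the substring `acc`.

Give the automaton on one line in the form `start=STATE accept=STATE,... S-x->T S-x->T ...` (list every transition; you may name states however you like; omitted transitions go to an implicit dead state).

start=q0 accept=q0,q1,q2 q0-a->q1 q0-b->q0 q0-c->q0 q1-a->q1 q1-b->q0 q1-c->q2 q2-a->q1 q2-b->q0 q2-c->q3 q3-a->q3 q3-b->q3 q3-c->q3

This is the complement of 'contains `acc`'. Use the same substring-matching states — q0 through q3 holding how much of `acc` has just been matched — but flip the accepting set: everything except the trap q3 accepts.
A 4-state machine:
        a   b   c  
>* q0   q1  q0  q0 
 * q1   q1  q0  q2 
 * q2   q1  q0  q3 
   q3   q3  q3  q3 
(> = start, * = accepting)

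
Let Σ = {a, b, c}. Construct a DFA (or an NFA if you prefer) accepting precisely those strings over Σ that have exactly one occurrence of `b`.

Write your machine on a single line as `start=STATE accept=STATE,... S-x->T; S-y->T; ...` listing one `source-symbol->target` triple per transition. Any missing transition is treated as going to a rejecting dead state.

Count `b`s, saturating at 2: state s0 means no `b` yet, s1 means one `b` seen, s2 means more than one. Each `b` increments (capped at s2); other symbols loop. Accept from {s1}.
With 3 states:
        a   b   c  
>  s0   s0  s1  s0 
 * s1   s1  s2  s1 
   s2   s2  s2  s2 
(> = start, * = accepting)

start=s0; accept=s1; s0-a->s0; s0-b->s1; s0-c->s0; s1-a->s1; s1-b->s2; s1-c->s1; s2-a->s2; s2-b->s2; s2-c->s2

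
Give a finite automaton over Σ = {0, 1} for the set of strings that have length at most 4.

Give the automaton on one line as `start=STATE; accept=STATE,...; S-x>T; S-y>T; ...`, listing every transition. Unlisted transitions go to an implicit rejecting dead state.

start=q0; accept=q0,q1,q2,q3,q4; q0-0>q1; q0-1>q1; q1-0>q2; q1-1>q2; q2-0>q3; q2-1>q3; q3-0>q4; q3-1>q4; q4-0>q5; q4-1>q5; q5-0>q5; q5-1>q5

We only need to distinguish lengths 0, 1, …, 4, and '>4'. Chain q0 → q1 → q2 → q3 → q4 → q5 on every symbol, with q5 looping. Accepting states: {q0, q1, q2, q3, q4}.
6 states suffice.
        0   1  
>* q0   q1  q1 
 * q1   q2  q2 
 * q2   q3  q3 
 * q3   q4  q4 
 * q4   q5  q5 
   q5   q5  q5 
(> = start, * = accepting)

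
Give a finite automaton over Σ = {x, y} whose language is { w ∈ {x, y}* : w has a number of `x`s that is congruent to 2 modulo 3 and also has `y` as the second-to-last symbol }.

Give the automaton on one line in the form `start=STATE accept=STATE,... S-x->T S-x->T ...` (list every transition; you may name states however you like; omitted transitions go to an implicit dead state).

start=q0 accept=q5,q6 q0-x->q1 q0-y->q0 q1-x->q2 q1-y->q3 q2-x->q0 q2-y->q4 q3-x->q5 q3-y->q3 q4-x->q0 q4-y->q6 q5-x->q0 q5-y->q4 q6-x->q0 q6-y->q6

Handle the two conditions separately and then intersect. One (3 states) tracks the count of `x`s modulo 3; the other (7 states) tracks the last 2 symbols read. Each combined state is a pair, one component from each; accept when both components accept. After merging equivalent states the machine shrinks.
With 7 states:
        x   y  
>  q0   q1  q0 
   q1   q2  q3 
   q2   q0  q4 
   q3   q5  q3 
   q4   q0  q6 
 * q5   q0  q4 
 * q6   q0  q6 
(> = start, * = accepting)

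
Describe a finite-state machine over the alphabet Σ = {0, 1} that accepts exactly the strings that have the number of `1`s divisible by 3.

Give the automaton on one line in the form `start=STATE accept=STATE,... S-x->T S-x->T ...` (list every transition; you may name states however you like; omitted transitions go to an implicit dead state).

Keep the running count of `1`s modulo 3: each `1` advances along the cycle A → B → C → A while other symbols loop. Accept at A.
3 states suffice.
       0  1 
>* A   A  B 
   B   B  C 
   C   C  A 
(> = start, * = accepting)

start=A accept=A A-0->A A-1->B B-0->B B-1->C C-0->C C-1->A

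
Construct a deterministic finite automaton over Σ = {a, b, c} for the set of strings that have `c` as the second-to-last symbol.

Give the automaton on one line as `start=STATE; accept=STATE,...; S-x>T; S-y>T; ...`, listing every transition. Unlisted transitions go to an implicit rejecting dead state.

Because acceptance depends on a position counted from the end, the machine has to buffer the most recent 2 symbols. Make each state the string of the last up-to-2 symbols read; on input `x` shift the window left and append `x`. Accept when the buffered window has length 2 and begins with `c`.
A 13-state machine:
          a    b    c  
>  q0     q1   q2   q3 
   q1     q4   q5   q6 
   q2     q7   q8   q9 
   q3    q10  q11  q12 
   q4     q4   q5   q6 
   q5     q7   q8   q9 
   q6    q10  q11  q12 
   q7     q4   q5   q6 
   q8     q7   q8   q9 
   q9    q10  q11  q12 
 * q10    q4   q5   q6 
 * q11    q7   q8   q9 
 * q12   q10  q11  q12 
(> = start, * = accepting)

start=q0; accept=q10,q11,q12; q0-a>q1; q0-b>q2; q0-c>q3; q1-a>q4; q1-b>q5; q1-c>q6; q2-a>q7; q2-b>q8; q2-c>q9; q3-a>q10; q3-b>q11; q3-c>q12; q4-a>q4; q4-b>q5; q4-c>q6; q5-a>q7; q5-b>q8; q5-c>q9; q6-a>q10; q6-b>q11; q6-c>q12; q7-a>q4; q7-b>q5; q7-c>q6; q8-a>q7; q8-b>q8; q8-c>q9; q9-a>q10; q9-b>q11; q9-c>q12; q10-a>q4; q10-b>q5; q10-c>q6; q11-a>q7; q11-b>q8; q11-c>q9; q12-a>q10; q12-b>q11; q12-c>q12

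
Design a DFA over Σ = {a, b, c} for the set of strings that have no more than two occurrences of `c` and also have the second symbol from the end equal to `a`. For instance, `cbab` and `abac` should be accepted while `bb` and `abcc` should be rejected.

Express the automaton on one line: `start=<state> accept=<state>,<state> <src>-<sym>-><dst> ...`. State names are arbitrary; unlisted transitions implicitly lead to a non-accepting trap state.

start=s0 accept=s3,s4,s5,s8,s9,s12 s0-a->s1 s0-b->s0 s0-c->s2 s1-a->s3 s1-b->s4 s1-c->s5 s2-a->s6 s2-b->s2 s2-c->s7 s3-a->s3 s3-b->s4 s3-c->s5 s4-a->s1 s4-b->s0 s4-c->s2 s5-a->s6 s5-b->s2 s5-c->s7 s6-a->s8 s6-b->s5 s6-c->s9 s7-a->s10 s7-b->s7 s7-c->s11 s8-a->s8 s8-b->s5 s8-c->s9 s9-a->s10 s9-b->s7 s9-c->s11 s10-a->s12 s10-b->s9 s10-c->s11 s11-a->s11 s11-b->s11 s11-c->s11 s12-a->s12 s12-b->s9 s12-c->s11

Run two small machines in parallel and take their product. One (4 states) tracks the count of `c`s, saturating at 3; the other (13 states) tracks the last 2 symbols read. Each combined state is a pair, one component from each; accept when both components accept. Minimizing collapses redundant product states.
A 13-state machine:
          a    b    c  
>  s0     s1   s0   s2 
   s1     s3   s4   s5 
   s2     s6   s2   s7 
 * s3     s3   s4   s5 
 * s4     s1   s0   s2 
 * s5     s6   s2   s7 
   s6     s8   s5   s9 
   s7    s10   s7  s11 
 * s8     s8   s5   s9 
 * s9    s10   s7  s11 
   s10   s12   s9  s11 
   s11   s11  s11  s11 
 * s12   s12   s9  s11 
(> = start, * = accepting)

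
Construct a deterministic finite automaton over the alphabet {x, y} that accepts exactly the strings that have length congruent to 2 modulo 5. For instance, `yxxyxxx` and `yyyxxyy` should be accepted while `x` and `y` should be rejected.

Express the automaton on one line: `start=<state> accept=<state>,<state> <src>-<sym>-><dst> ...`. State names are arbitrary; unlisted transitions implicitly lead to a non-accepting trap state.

start=A accept=C A-x->B A-y->B B-x->C B-y->C C-x->D C-y->D D-x->E D-y->E E-x->A E-y->A

Count input length modulo 5: every symbol advances one step around the cycle A → B → C → D → E → A. Accept at C.
A 5-state machine:
       x  y 
>  A   B  B 
   B   C  C 
 * C   D  D 
   D   E  E 
   E   A  A 
(> = start, * = accepting)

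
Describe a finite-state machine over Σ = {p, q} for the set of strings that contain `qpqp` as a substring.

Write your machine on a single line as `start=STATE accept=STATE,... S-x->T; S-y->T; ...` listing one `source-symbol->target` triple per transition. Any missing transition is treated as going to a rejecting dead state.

start=A; accept=E; A-p->A; A-q->B; B-p->C; B-q->B; C-p->A; C-q->D; D-p->E; D-q->B; E-p->E; E-q->E

States A..D record the length of the longest prefix of `qpqp` that matches the current input suffix. Reaching E means `qpqp` has been seen, and we stay there forever. Accept from E.
With 5 states:
       p  q 
>  A   A  B 
   B   C  B 
   C   A  D 
   D   E  B 
 * E   E  E 
(> = start, * = accepting)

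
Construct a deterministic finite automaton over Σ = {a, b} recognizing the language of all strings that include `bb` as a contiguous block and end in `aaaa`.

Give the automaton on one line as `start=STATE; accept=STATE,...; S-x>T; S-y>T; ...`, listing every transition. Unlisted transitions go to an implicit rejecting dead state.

Handle the two conditions separately and then intersect. The first has 3 states tracking whether and how much of `bb` has been seen; the second has 5 states tracking how much of the suffix `aaaa` has currently been matched. A product state is a pair (one from each), accepting exactly when both do. After merging equivalent states the machine shrinks.
7 states suffice.
        a   b  
>  q0   q0  q1 
   q1   q0  q2 
   q2   q3  q2 
   q3   q4  q2 
   q4   q5  q2 
   q5   q6  q2 
 * q6   q6  q2 
(> = start, * = accepting)

start=q0; accept=q6; q0-a>q0; q0-b>q1; q1-a>q0; q1-b>q2; q2-a>q3; q2-b>q2; q3-a>q4; q3-b>q2; q4-a>q5; q4-b>q2; q5-a>q6; q5-b>q2; q6-a>q6; q6-b>q2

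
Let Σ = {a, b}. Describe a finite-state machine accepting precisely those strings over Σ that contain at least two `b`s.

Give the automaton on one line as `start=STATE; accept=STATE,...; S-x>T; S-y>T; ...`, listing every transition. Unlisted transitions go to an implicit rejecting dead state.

Count `b`s, saturating at 3: states s0 through s2 mean 0 through 2 `b`s seen; s3 means more than 2. Each `b` increments (capped at s3); other symbols loop. Accept from {s2, s3}.
A 4-state machine:
        a   b  
>  s0   s0  s1 
   s1   s1  s2 
 * s2   s2  s3 
 * s3   s3  s3 
(> = start, * = accepting)

start=s0; accept=s2,s3; s0-a>s0; s0-b>s1; s1-a>s1; s1-b>s2; s2-a>s2; s2-b>s3; s3-a>s3; s3-b>s3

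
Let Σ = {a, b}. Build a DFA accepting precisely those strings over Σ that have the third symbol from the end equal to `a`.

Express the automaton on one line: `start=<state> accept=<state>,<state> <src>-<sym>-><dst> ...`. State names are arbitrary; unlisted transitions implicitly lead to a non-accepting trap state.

start=q0 accept=q7,q8,q9,q10 q0-a->q1 q0-b->q2 q1-a->q3 q1-b->q4 q2-a->q5 q2-b->q6 q3-a->q7 q3-b->q8 q4-a->q9 q4-b->q10 q5-a->q11 q5-b->q12 q6-a->q13 q6-b->q14 q7-a->q7 q7-b->q8 q8-a->q9 q8-b->q10 q9-a->q11 q9-b->q12 q10-a->q13 q10-b->q14 q11-a->q7 q11-b->q8 q12-a->q9 q12-b->q10 q13-a->q11 q13-b->q12 q14-a->q13 q14-b->q14

A DFA must remember the last 3 symbols (since which symbol is third-to-last isn't known until the input ends). Use one state per possible window of the last ≤3 symbols; accept from those whose window starts with `a`.
A 15-state machine:
          a    b  
>  q0     q1   q2 
   q1     q3   q4 
   q2     q5   q6 
   q3     q7   q8 
   q4     q9  q10 
   q5    q11  q12 
   q6    q13  q14 
 * q7     q7   q8 
 * q8     q9  q10 
 * q9    q11  q12 
 * q10   q13  q14 
   q11    q7   q8 
   q12    q9  q10 
   q13   q11  q12 
   q14   q13  q14 
(> = start, * = accepting)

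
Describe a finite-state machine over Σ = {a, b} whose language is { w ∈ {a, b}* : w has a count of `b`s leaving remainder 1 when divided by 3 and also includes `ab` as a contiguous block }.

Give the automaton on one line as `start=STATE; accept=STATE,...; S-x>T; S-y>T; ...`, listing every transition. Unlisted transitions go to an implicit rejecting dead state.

Run two small machines in parallel and take their product. The first has 3 states tracking the count of `b`s modulo 3; the second has 3 states tracking whether and how much of `ab` has been seen. A product state is a pair (one from each), accepting exactly when both do. Minimizing collapses redundant product states.
7 states suffice.
        a   b  
>  S0   S1  S2 
   S1   S1  S3 
   S2   S4  S5 
 * S3   S3  S6 
   S4   S4  S6 
   S5   S6  S0 
   S6   S6  S1 
(> = start, * = accepting)

start=S0; accept=S3; S0-a>S1; S0-b>S2; S1-a>S1; S1-b>S3; S2-a>S4; S2-b>S5; S3-a>S3; S3-b>S6; S4-a>S4; S4-b>S6; S5-a>S6; S5-b>S0; S6-a>S6; S6-b>S1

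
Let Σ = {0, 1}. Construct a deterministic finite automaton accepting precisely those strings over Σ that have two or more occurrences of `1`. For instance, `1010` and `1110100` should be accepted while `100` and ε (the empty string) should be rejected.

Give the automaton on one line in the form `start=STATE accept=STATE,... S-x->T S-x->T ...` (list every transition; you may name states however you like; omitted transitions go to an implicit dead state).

Only the number of `1`s matters, and only up to 3. Make a chain S0 → S1 → S2 → S3 advanced by each `1` (with S3 absorbing); every other symbol self-loops. The accepting set is {S2, S3}.
With 4 states:
        0   1  
>  S0   S0  S1 
   S1   S1  S2 
 * S2   S2  S3 
 * S3   S3  S3 
(> = start, * = accepting)

start=S0 accept=S2,S3 S0-0->S0 S0-1->S1 S1-0->S1 S1-1->S2 S2-0->S2 S2-1->S3 S3-0->S3 S3-1->S3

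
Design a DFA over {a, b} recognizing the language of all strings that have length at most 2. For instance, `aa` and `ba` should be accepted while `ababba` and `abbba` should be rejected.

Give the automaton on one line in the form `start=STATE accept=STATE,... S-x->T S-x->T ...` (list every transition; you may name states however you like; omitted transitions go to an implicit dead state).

We only need to distinguish lengths 0, 1, …, 2, and '>2'. Chain S0 → S1 → S2 → S3 on every symbol, with S3 looping. Accepting states: {S0, S1, S2}.
        a   b  
>* S0   S1  S1 
 * S1   S2  S2 
 * S2   S3  S3 
   S3   S3  S3 
(> = start, * = accepting)

start=S0 accept=S0,S1,S2 S0-a->S1 S0-b->S1 S1-a->S2 S1-b->S2 S2-a->S3 S2-b->S3 S3-a->S3 S3-b->S3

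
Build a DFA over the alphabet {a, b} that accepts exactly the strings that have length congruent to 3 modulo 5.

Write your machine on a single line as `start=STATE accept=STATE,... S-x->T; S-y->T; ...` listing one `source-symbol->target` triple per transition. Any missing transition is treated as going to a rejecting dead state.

start=q0; accept=q3; q0-a->q1; q0-b->q1; q1-a->q2; q1-b->q2; q2-a->q3; q2-b->q3; q3-a->q4; q3-b->q4; q4-a->q0; q4-b->q0

Count input length modulo 5: every symbol advances one step around the cycle q0 → q1 → q2 → q3 → q4 → q0. Accept at q3.
        a   b  
>  q0   q1  q1 
   q1   q2  q2 
   q2   q3  q3 
 * q3   q4  q4 
   q4   q0  q0 
(> = start, * = accepting)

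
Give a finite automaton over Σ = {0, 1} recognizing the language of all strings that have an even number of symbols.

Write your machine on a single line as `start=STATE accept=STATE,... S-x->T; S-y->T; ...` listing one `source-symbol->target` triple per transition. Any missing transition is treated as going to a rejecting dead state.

Count input length modulo 2: every symbol advances one step around the cycle s0 → s1 → s0. Accept at s0.
A 2-state machine:
        0   1  
>* s0   s1  s1 
   s1   s0  s0 
(> = start, * = accepting)

start=s0; accept=s0; s0-0->s1; s0-1->s1; s1-0->s0; s1-1->s0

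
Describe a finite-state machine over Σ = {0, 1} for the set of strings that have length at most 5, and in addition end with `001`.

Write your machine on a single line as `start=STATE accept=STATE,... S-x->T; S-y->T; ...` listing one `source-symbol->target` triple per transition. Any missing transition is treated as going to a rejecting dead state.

start=q0; accept=q7,q11,q15; q0-0->q1; q0-1->q2; q1-0->q3; q1-1->q4; q2-0->q5; q2-1->q4; q3-0->q6; q3-1->q7; q4-0->q8; q4-1->q9; q5-0->q6; q5-1->q9; q6-0->q10; q6-1->q11; q7-0->q12; q7-1->q13; q8-0->q10; q8-1->q13; q9-0->q12; q9-1->q13; q10-0->q14; q10-1->q15; q11-0->q16; q11-1->q17; q12-0->q14; q12-1->q17; q13-0->q16; q13-1->q17; q14-0->q18; q14-1->q19; q15-0->q20; q15-1->q21; q16-0->q18; q16-1->q21; q17-0->q20; q17-1->q21; q18-0->q18; q18-1->q19; q19-0->q20; q19-1->q21; q20-0->q18; q20-1->q21; q21-0->q20; q21-1->q21

Run two small machines in parallel and take their product. The first has 7 states tracking the input length, saturating at 6; the second has 4 states tracking how much of the suffix `001` has currently been matched. A product state is a pair (one from each), accepting exactly when both do.
A 22-state machine:
          0    1  
>  q0     q1   q2 
   q1     q3   q4 
   q2     q5   q4 
   q3     q6   q7 
   q4     q8   q9 
   q5     q6   q9 
   q6    q10  q11 
 * q7    q12  q13 
   q8    q10  q13 
   q9    q12  q13 
   q10   q14  q15 
 * q11   q16  q17 
   q12   q14  q17 
   q13   q16  q17 
   q14   q18  q19 
 * q15   q20  q21 
   q16   q18  q21 
   q17   q20  q21 
   q18   q18  q19 
   q19   q20  q21 
   q20   q18  q21 
   q21   q20  q21 
(> = start, * = accepting)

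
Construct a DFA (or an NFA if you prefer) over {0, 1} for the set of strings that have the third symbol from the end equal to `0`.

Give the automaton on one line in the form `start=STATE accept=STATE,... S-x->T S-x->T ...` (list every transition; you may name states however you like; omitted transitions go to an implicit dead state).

Because acceptance depends on a position counted from the end, the machine has to buffer the most recent 3 symbols. Make each state the string of the last up-to-3 symbols read; on input `x` shift the window left and append `x`. Accept when the buffered window has length 3 and begins with `0`.
15 states suffice.
          0    1  
>  s0     s1   s2 
   s1     s3   s4 
   s2     s5   s6 
   s3     s7   s8 
   s4     s9  s10 
   s5    s11  s12 
   s6    s13  s14 
 * s7     s7   s8 
 * s8     s9  s10 
 * s9    s11  s12 
 * s10   s13  s14 
   s11    s7   s8 
   s12    s9  s10 
   s13   s11  s12 
   s14   s13  s14 
(> = start, * = accepting)

start=s0 accept=s7,s8,s9,s10 s0-0->s1 s0-1->s2 s1-0->s3 s1-1->s4 s2-0->s5 s2-1->s6 s3-0->s7 s3-1->s8 s4-0->s9 s4-1->s10 s5-0->s11 s5-1->s12 s6-0->s13 s6-1->s14 s7-0->s7 s7-1->s8 s8-0->s9 s8-1->s10 s9-0->s11 s9-1->s12 s10-0->s13 s10-1->s14 s11-0->s7 s11-1->s8 s12-0->s9 s12-1->s10 s13-0->s11 s13-1->s12 s14-0->s13 s14-1->s14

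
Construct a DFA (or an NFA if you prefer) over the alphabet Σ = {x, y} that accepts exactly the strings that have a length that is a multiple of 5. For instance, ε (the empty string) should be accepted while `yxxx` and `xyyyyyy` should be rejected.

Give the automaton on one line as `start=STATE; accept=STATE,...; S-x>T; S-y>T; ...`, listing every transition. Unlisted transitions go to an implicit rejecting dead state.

start=A; accept=A; A-x>B; A-y>B; B-x>C; B-y>C; C-x>D; C-y>D; D-x>E; D-y>E; E-x>A; E-y>A

Only the length mod 5 matters, so use a 5-cycle: from any state, every input symbol moves to the next state, wrapping E back to A. Mark A accepting.
5 states suffice.
       x  y 
>* A   B  B 
   B   C  C 
   C   D  D 
   D   E  E 
   E   A  A 
(> = start, * = accepting)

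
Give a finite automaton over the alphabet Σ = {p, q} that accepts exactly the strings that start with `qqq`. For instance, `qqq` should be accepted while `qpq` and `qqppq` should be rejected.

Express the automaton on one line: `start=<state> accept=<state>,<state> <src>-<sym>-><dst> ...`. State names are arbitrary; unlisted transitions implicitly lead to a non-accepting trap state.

start=A accept=D A-p->E A-q->B B-p->E B-q->C C-p->E C-q->D D-p->D D-q->D E-p->E E-q->E

Check the first 3 symbols one by one: A through C record how many have matched `qqq` so far; any wrong symbol goes to the dead state E. After all 3 match we enter the accepting sink D.
With 5 states:
       p  q 
>  A   E  B 
   B   E  C 
   C   E  D 
 * D   D  D 
   E   E  E 
(> = start, * = accepting)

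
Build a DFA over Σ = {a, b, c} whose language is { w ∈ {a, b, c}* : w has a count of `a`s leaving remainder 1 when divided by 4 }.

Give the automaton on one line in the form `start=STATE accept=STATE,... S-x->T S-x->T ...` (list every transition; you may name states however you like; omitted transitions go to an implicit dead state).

The only thing that matters is how many `a`s have appeared, reduced mod 4. Use one state per residue: s0 for 0, …, s3 for 3. Reading `a` moves to the next residue; anything else stays put. s1 is accepting.
With 4 states:
        a   b   c  
>  s0   s1  s0  s0 
 * s1   s2  s1  s1 
   s2   s3  s2  s2 
   s3   s0  s3  s3 
(> = start, * = accepting)

start=s0 accept=s1 s0-a->s1 s0-b->s0 s0-c->s0 s1-a->s2 s1-b->s1 s1-c->s1 s2-a->s3 s2-b->s2 s2-c->s2 s3-a->s0 s3-b->s3 s3-c->s3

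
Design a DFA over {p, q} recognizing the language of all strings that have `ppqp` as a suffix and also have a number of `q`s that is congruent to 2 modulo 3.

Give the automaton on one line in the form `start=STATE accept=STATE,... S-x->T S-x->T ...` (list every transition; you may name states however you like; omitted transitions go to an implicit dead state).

Build one automaton per condition and run them in lockstep. The first has 5 states tracking how much of the suffix `ppqp` has currently been matched; the second has 3 states tracking the count of `q`s modulo 3. A product state is a pair (one from each), accepting exactly when both do. Minimizing collapses redundant product states.
With 7 states:
        p   q  
>  s0   s0  s1 
   s1   s2  s3 
   s2   s4  s3 
   s3   s3  s0 
   s4   s4  s5 
   s5   s6  s0 
 * s6   s3  s0 
(> = start, * = accepting)

start=s0 accept=s6 s0-p->s0 s0-q->s1 s1-p->s2 s1-q->s3 s2-p->s4 s2-q->s3 s3-p->s3 s3-q->s0 s4-p->s4 s4-q->s5 s5-p->s6 s5-q->s0 s6-p->s3 s6-q->s0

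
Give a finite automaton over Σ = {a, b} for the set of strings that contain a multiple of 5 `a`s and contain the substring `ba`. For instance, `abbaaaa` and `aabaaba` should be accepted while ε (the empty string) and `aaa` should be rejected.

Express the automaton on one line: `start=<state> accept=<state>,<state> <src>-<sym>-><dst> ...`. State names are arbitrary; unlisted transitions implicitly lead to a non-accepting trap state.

start=s0 accept=s10 s0-a->s1 s0-b->s2 s1-a->s3 s1-b->s4 s2-a->s4 s2-b->s2 s3-a->s5 s3-b->s6 s4-a->s6 s4-b->s4 s5-a->s7 s5-b->s8 s6-a->s8 s6-b->s6 s7-a->s0 s7-b->s9 s8-a->s9 s8-b->s8 s9-a->s10 s9-b->s9 s10-a->s4 s10-b->s10

Build one automaton per condition and run them in lockstep. One (5 states) tracks the count of `a`s modulo 5; the other (3 states) tracks whether and how much of `ba` has been seen. Each combined state is a pair, one component from each; accept when both components accept. Minimizing collapses redundant product states.
An 11-state machine:
          a    b  
>  s0     s1   s2 
   s1     s3   s4 
   s2     s4   s2 
   s3     s5   s6 
   s4     s6   s4 
   s5     s7   s8 
   s6     s8   s6 
   s7     s0   s9 
   s8     s9   s8 
   s9    s10   s9 
 * s10    s4  s10 
(> = start, * = accepting)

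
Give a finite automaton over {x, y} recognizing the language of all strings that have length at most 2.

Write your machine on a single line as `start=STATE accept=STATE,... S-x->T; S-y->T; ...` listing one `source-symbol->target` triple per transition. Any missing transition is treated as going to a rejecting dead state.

Count input length up to 3: every symbol moves from q0 toward q3, which means 'more than 2' and absorbs. Accept from {q0, q1, q2}.
With 4 states:
        x   y  
>* q0   q1  q1 
 * q1   q2  q2 
 * q2   q3  q3 
   q3   q3  q3 
(> = start, * = accepting)

start=q0; accept=q0,q1,q2; q0-x->q1; q0-y->q1; q1-x->q2; q1-y->q2; q2-x->q3; q2-y->q3; q3-x->q3; q3-y->q3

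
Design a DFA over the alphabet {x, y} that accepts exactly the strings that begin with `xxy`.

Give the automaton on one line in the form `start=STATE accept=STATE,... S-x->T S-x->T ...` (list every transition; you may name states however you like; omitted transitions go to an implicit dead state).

start=S0 accept=S3 S0-x->S1 S0-y->S4 S1-x->S2 S1-y->S4 S2-x->S4 S2-y->S3 S3-x->S3 S3-y->S3 S4-x->S4 S4-y->S4

Check the first 3 symbols one by one: S0 through S2 record how many have matched `xxy` so far; any wrong symbol goes to the dead state S4. After all 3 match we enter the accepting sink S3.
A 5-state machine:
        x   y  
>  S0   S1  S4 
   S1   S2  S4 
   S2   S4  S3 
 * S3   S3  S3 
   S4   S4  S4 
(> = start, * = accepting)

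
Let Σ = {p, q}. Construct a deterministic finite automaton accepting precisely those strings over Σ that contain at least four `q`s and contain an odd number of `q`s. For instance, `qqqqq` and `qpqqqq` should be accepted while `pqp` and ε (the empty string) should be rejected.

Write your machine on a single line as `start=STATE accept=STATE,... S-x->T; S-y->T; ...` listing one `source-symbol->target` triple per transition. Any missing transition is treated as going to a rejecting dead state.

Run two small machines in parallel and take their product. The first has 6 states tracking the count of `q`s, saturating at 5; the second has 2 states tracking the count of `q`s modulo 2. A product state is a pair (one from each), accepting exactly when both do.
7 states suffice.
        p   q  
>  s0   s0  s1 
   s1   s1  s2 
   s2   s2  s3 
   s3   s3  s4 
   s4   s4  s5 
 * s5   s5  s6 
   s6   s6  s5 
(> = start, * = accepting)

start=s0; accept=s5; s0-p->s0; s0-q->s1; s1-p->s1; s1-q->s2; s2-p->s2; s2-q->s3; s3-p->s3; s3-q->s4; s4-p->s4; s4-q->s5; s5-p->s5; s5-q->s6; s6-p->s6; s6-q->s5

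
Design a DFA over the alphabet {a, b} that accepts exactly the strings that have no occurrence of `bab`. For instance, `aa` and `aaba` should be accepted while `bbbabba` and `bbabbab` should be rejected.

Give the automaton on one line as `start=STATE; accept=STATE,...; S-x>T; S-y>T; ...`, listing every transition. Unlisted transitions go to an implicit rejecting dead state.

start=q0; accept=q0,q1,q2; q0-a>q0; q0-b>q1; q1-a>q2; q1-b>q1; q2-a>q0; q2-b>q3; q3-a>q3; q3-b>q3

Track partial matches of the forbidden pattern `bab`. State q3 is a dead state reached once `bab` has occurred; every other state accepts. q0 means no part of `bab` is currently matched.
A 4-state machine:
        a   b  
>* q0   q0  q1 
 * q1   q2  q1 
 * q2   q0  q3 
   q3   q3  q3 
(> = start, * = accepting)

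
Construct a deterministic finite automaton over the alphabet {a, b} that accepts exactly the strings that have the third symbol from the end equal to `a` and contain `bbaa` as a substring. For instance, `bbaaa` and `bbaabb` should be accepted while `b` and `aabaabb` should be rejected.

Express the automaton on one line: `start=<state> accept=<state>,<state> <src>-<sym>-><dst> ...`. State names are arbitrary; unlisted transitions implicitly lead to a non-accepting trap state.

Handle the two conditions separately and then intersect. One (15 states) tracks the last 3 symbols read; the other (5 states) tracks whether and how much of `bbaa` has been seen. Each combined state is a pair, one component from each; accept when both components accept.
          a    b  
>  q0     q1   q2 
   q1     q3   q4 
   q2     q5   q6 
   q3     q7   q8 
   q4     q9  q10 
   q5    q11  q12 
   q6    q13  q14 
   q7     q7   q8 
   q8     q9  q10 
   q9    q11  q12 
   q10   q13  q14 
   q11    q7   q8 
   q12    q9  q10 
   q13   q15  q12 
   q14   q13  q14 
   q15   q16  q17 
 * q16   q16  q17 
 * q17   q18  q19 
 * q18   q15  q20 
 * q19   q21  q22 
   q20   q18  q19 
   q21   q15  q20 
   q22   q21  q22 
(> = start, * = accepting)

start=q0 accept=q16,q17,q18,q19 q0-a->q1 q0-b->q2 q1-a->q3 q1-b->q4 q2-a->q5 q2-b->q6 q3-a->q7 q3-b->q8 q4-a->q9 q4-b->q10 q5-a->q11 q5-b->q12 q6-a->q13 q6-b->q14 q7-a->q7 q7-b->q8 q8-a->q9 q8-b->q10 q9-a->q11 q9-b->q12 q10-a->q13 q10-b->q14 q11-a->q7 q11-b->q8 q12-a->q9 q12-b->q10 q13-a->q15 q13-b->q12 q14-a->q13 q14-b->q14 q15-a->q16 q15-b->q17 q16-a->q16 q16-b->q17 q17-a->q18 q17-b->q19 q18-a->q15 q18-b->q20 q19-a->q21 q19-b->q22 q20-a->q18 q20-b->q19 q21-a->q15 q21-b->q20 q22-a->q21 q22-b->q22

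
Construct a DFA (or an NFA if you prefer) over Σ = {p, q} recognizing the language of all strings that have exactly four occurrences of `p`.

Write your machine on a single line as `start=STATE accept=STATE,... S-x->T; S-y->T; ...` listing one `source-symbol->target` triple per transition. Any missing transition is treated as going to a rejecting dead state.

start=s0; accept=s4; s0-p->s1; s0-q->s0; s1-p->s2; s1-q->s1; s2-p->s3; s2-q->s2; s3-p->s4; s3-q->s3; s4-p->s5; s4-q->s4; s5-p->s5; s5-q->s5

Only the number of `p`s matters, and only up to 5. Make a chain s0 → s1 → s2 → s3 → s4 → s5 advanced by each `p` (with s5 absorbing); every other symbol self-loops. The accepting set is {s4}.
A 6-state machine:
        p   q  
>  s0   s1  s0 
   s1   s2  s1 
   s2   s3  s2 
   s3   s4  s3 
 * s4   s5  s4 
   s5   s5  s5 
(> = start, * = accepting)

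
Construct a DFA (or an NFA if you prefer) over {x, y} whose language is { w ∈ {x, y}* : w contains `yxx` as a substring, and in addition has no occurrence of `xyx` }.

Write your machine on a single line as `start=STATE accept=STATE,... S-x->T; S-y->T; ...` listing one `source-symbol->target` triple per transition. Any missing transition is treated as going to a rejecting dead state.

Run two small machines in parallel and take their product. One (4 states) tracks whether and how much of `yxx` has been seen; the other (4 states) tracks partial matches of the forbidden pattern `xyx`. Each combined state is a pair, one component from each; accept when both components accept. After merging equivalent states the machine shrinks.
With 9 states:
       x  y 
>  A   B  C 
   B   B  D 
   C   E  C 
   D   F  C 
   E   G  D 
   F   F  F 
 * G   G  H 
 * H   F  I 
 * I   G  I 
(> = start, * = accepting)

start=A; accept=G,H,I; A-x->B; A-y->C; B-x->B; B-y->D; C-x->E; C-y->C; D-x->F; D-y->C; E-x->G; E-y->D; F-x->F; F-y->F; G-x->G; G-y->H; H-x->F; H-y->I; I-x->G; I-y->I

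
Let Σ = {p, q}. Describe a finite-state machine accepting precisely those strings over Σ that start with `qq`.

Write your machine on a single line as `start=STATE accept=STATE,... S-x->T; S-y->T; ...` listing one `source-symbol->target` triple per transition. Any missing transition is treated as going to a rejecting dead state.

Walk along `qq` while the input agrees: from S0 take `q` to S1, and so on. Any deviation drops to the rejecting sink S3. Once S2 is reached the prefix is confirmed and every continuation is accepted.
        p   q  
>  S0   S3  S1 
   S1   S3  S2 
 * S2   S2  S2 
   S3   S3  S3 
(> = start, * = accepting)

start=S0; accept=S2; S0-p->S3; S0-q->S1; S1-p->S3; S1-q->S2; S2-p->S2; S2-q->S2; S3-p->S3; S3-q->S3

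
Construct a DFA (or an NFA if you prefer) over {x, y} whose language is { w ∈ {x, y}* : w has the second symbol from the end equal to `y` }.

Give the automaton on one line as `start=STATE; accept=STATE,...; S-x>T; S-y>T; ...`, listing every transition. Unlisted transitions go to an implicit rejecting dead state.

Because acceptance depends on a position counted from the end, the machine has to buffer the most recent 2 symbols. Make each state the string of the last up-to-2 symbols read; on input `x` shift the window left and append `x`. Accept when the buffered window has length 2 and begins with `y`.
A 7-state machine:
        x   y  
>  q0   q1  q2 
   q1   q3  q4 
   q2   q5  q6 
   q3   q3  q4 
   q4   q5  q6 
 * q5   q3  q4 
 * q6   q5  q6 
(> = start, * = accepting)

start=q0; accept=q5,q6; q0-x>q1; q0-y>q2; q1-x>q3; q1-y>q4; q2-x>q5; q2-y>q6; q3-x>q3; q3-y>q4; q4-x>q5; q4-y>q6; q5-x>q3; q5-y>q4; q6-x>q5; q6-y>q6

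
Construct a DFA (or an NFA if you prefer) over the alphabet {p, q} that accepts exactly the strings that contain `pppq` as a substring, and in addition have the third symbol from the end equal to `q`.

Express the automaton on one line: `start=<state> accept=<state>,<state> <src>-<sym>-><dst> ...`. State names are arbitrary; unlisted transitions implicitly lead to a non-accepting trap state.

start=S0 accept=S7,S8,S9,S10 S0-p->S1 S0-q->S0 S1-p->S2 S1-q->S0 S2-p->S3 S2-q->S0 S3-p->S3 S3-q->S4 S4-p->S5 S4-q->S6 S5-p->S7 S5-q->S8 S6-p->S9 S6-q->S10 S7-p->S3 S7-q->S4 S8-p->S5 S8-q->S6 S9-p->S7 S9-q->S8 S10-p->S9 S10-q->S10

Handle the two conditions separately and then intersect. The first has 5 states tracking whether and how much of `pppq` has been seen; the second has 15 states tracking the last 3 symbols read. A product state is a pair (one from each), accepting exactly when both do. After merging equivalent states the machine shrinks.
11 states suffice.
          p    q  
>  S0     S1   S0 
   S1     S2   S0 
   S2     S3   S0 
   S3     S3   S4 
   S4     S5   S6 
   S5     S7   S8 
   S6     S9  S10 
 * S7     S3   S4 
 * S8     S5   S6 
 * S9     S7   S8 
 * S10    S9  S10 
(> = start, * = accepting)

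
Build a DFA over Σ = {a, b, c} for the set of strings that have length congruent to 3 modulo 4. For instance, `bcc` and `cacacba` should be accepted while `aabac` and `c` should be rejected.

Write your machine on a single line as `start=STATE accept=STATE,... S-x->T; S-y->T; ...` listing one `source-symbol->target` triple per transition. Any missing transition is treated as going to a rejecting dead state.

start=S0; accept=S3; S0-a->S1; S0-b->S1; S0-c->S1; S1-a->S2; S1-b->S2; S1-c->S2; S2-a->S3; S2-b->S3; S2-c->S3; S3-a->S0; S3-b->S0; S3-c->S0

Count input length modulo 4: every symbol advances one step around the cycle S0 → S1 → S2 → S3 → S0. Accept at S3.
        a   b   c  
>  S0   S1  S1  S1 
   S1   S2  S2  S2 
   S2   S3  S3  S3 
 * S3   S0  S0  S0 
(> = start, * = accepting)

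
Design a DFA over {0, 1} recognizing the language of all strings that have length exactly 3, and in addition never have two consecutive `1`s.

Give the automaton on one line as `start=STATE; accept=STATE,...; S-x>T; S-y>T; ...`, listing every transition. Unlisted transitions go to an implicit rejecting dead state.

Run two small machines in parallel and take their product. One (5 states) tracks the input length, saturating at 4; the other (3 states) tracks partial matches of the forbidden pattern `11`. Each combined state is a pair, one component from each; accept when both components accept. Equivalent product states are then merged.
        0   1  
>  q0   q1  q2 
   q1   q3  q4 
   q2   q3  q5 
   q3   q6  q6 
   q4   q6  q5 
   q5   q5  q5 
 * q6   q5  q5 
(> = start, * = accepting)

start=q0; accept=q6; q0-0>q1; q0-1>q2; q1-0>q3; q1-1>q4; q2-0>q3; q2-1>q5; q3-0>q6; q3-1>q6; q4-0>q6; q4-1>q5; q5-0>q5; q5-1>q5; q6-0>q5; q6-1>q5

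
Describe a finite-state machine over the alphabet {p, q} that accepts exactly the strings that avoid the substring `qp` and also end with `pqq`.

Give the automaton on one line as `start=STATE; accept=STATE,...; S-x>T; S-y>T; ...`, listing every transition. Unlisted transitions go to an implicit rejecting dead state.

Handle the two conditions separately and then intersect. The first has 3 states tracking partial matches of the forbidden pattern `qp`; the second has 4 states tracking how much of the suffix `pqq` has currently been matched. A product state is a pair (one from each), accepting exactly when both do. Minimizing collapses redundant product states.
A 5-state machine:
        p   q  
>  S0   S1  S2 
   S1   S1  S3 
   S2   S2  S2 
   S3   S2  S4 
 * S4   S2  S2 
(> = start, * = accepting)

start=S0; accept=S4; S0-p>S1; S0-q>S2; S1-p>S1; S1-q>S3; S2-p>S2; S2-q>S2; S3-p>S2; S3-q>S4; S4-p>S2; S4-q>S2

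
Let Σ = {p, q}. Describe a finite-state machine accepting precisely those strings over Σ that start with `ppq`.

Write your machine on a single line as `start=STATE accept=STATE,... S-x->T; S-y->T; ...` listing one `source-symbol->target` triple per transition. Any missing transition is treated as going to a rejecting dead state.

start=S0; accept=S3; S0-p->S1; S0-q->S4; S1-p->S2; S1-q->S4; S2-p->S4; S2-q->S3; S3-p->S3; S3-q->S3; S4-p->S4; S4-q->S4

Check the first 3 symbols one by one: S0 through S2 record how many have matched `ppq` so far; any wrong symbol goes to the dead state S4. After all 3 match we enter the accepting sink S3.
With 5 states:
        p   q  
>  S0   S1  S4 
   S1   S2  S4 
   S2   S4  S3 
 * S3   S3  S3 
   S4   S4  S4 
(> = start, * = accepting)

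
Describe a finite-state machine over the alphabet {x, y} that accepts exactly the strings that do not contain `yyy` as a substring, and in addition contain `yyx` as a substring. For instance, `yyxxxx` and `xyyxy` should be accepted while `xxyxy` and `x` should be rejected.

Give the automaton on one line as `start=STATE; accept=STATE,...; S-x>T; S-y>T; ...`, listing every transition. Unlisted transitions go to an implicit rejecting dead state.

start=q0; accept=q3,q5,q6; q0-x>q0; q0-y>q1; q1-x>q0; q1-y>q2; q2-x>q3; q2-y>q4; q3-x>q3; q3-y>q5; q4-x>q4; q4-y>q4; q5-x>q3; q5-y>q6; q6-x>q3; q6-y>q4

Build one automaton per condition and run them in lockstep. The first has 4 states tracking partial matches of the forbidden pattern `yyy`; the second has 4 states tracking whether and how much of `yyx` has been seen. A product state is a pair (one from each), accepting exactly when both do. Minimizing collapses redundant product states.
A 7-state machine:
        x   y  
>  q0   q0  q1 
   q1   q0  q2 
   q2   q3  q4 
 * q3   q3  q5 
   q4   q4  q4 
 * q5   q3  q6 
 * q6   q3  q4 
(> = start, * = accepting)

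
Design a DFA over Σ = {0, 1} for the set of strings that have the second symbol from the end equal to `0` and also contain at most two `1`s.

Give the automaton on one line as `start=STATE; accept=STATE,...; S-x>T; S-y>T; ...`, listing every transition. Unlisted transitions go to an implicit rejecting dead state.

Build one automaton per condition and run them in lockstep. One (7 states) tracks the last 2 symbols read; the other (4 states) tracks the count of `1`s, saturating at 3. Each combined state is a pair, one component from each; accept when both components accept. Equivalent product states are then merged.
A 12-state machine:
          0    1  
>  q0     q1   q2 
   q1     q3   q4 
   q2     q5   q6 
 * q3     q3   q4 
 * q4     q5   q6 
   q5     q7   q8 
   q6     q9  q10 
 * q7     q7   q8 
 * q8     q9  q10 
   q9    q11  q10 
   q10   q10  q10 
 * q11   q11  q10 
(> = start, * = accepting)

start=q0; accept=q3,q4,q7,q8,q11; q0-0>q1; q0-1>q2; q1-0>q3; q1-1>q4; q2-0>q5; q2-1>q6; q3-0>q3; q3-1>q4; q4-0>q5; q4-1>q6; q5-0>q7; q5-1>q8; q6-0>q9; q6-1>q10; q7-0>q7; q7-1>q8; q8-0>q9; q8-1>q10; q9-0>q11; q9-1>q10; q10-0>q10; q10-1>q10; q11-0>q11; q11-1>q10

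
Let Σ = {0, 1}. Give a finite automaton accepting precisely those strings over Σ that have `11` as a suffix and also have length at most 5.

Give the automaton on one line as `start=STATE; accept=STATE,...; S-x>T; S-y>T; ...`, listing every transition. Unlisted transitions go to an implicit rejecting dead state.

start=A; accept=F,I,L,O; A-0>B; A-1>C; B-0>D; B-1>E; C-0>D; C-1>F; D-0>G; D-1>H; E-0>G; E-1>I; F-0>G; F-1>I; G-0>J; G-1>K; H-0>J; H-1>L; I-0>J; I-1>L; J-0>M; J-1>N; K-0>M; K-1>O; L-0>M; L-1>O; M-0>P; M-1>Q; N-0>P; N-1>R; O-0>P; O-1>R; P-0>P; P-1>Q; Q-0>P; Q-1>R; R-0>P; R-1>R

Build one automaton per condition and run them in lockstep. The first has 3 states tracking how much of the suffix `11` has currently been matched; the second has 7 states tracking the input length, saturating at 6. A product state is a pair (one from each), accepting exactly when both do.
       0  1 
>  A   B  C 
   B   D  E 
   C   D  F 
   D   G  H 
   E   G  I 
 * F   G  I 
   G   J  K 
   H   J  L 
 * I   J  L 
   J   M  N 
   K   M  O 
 * L   M  O 
   M   P  Q 
   N   P  R 
 * O   P  R 
   P   P  Q 
   Q   P  R 
   R   P  R 
(> = start, * = accepting)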